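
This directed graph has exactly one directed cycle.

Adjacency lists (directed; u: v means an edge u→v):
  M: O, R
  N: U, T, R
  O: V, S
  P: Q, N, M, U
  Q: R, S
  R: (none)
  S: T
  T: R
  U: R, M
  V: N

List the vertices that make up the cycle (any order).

M, N, O, U, V

DFS with gray/black marking from U:
U gray
  R gray
  R black
  M gray
    O gray
      V gray
        N gray
          N→U: U is gray → back edge
Back edge closes the cycle U → M → O → V → N → U; its vertices are {M, N, O, U, V}.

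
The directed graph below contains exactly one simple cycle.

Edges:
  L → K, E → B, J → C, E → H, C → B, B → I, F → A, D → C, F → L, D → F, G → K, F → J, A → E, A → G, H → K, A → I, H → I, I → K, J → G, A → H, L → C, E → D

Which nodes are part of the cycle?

A, D, E, F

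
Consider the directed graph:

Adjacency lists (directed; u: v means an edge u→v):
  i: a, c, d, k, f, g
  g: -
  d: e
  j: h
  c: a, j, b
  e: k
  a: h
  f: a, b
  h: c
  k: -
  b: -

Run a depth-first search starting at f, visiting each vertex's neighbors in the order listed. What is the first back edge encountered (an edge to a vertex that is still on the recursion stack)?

DFS from f (visiting each vertex's neighbors in the order listed); mark gray on enter, black on exit:
f gray
  a gray
    h gray
      c gray
        c→a: a is gray → back edge
First back edge: c → a.

c→a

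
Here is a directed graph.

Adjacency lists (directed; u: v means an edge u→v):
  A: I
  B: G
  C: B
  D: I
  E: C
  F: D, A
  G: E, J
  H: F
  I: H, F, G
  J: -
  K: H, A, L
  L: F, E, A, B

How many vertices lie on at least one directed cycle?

9

A vertex is on a directed cycle iff it belongs to a strongly connected component of size ≥ 2 (or has a self-loop).
The vertices on cycles are {A, B, C, D, E, F, G, H, I} — 9 in total.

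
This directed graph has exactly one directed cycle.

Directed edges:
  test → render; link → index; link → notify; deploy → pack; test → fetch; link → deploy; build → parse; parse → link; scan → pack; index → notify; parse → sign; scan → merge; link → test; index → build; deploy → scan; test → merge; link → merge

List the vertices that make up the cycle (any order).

DFS with gray/black marking from link:
link gray
  merge gray
  merge black
  index gray
    build gray
      parse gray
        parse→link: link is gray → back edge
Back edge closes the cycle link → index → build → parse → link; its vertices are {link, build, index, parse}.

link, build, index, parse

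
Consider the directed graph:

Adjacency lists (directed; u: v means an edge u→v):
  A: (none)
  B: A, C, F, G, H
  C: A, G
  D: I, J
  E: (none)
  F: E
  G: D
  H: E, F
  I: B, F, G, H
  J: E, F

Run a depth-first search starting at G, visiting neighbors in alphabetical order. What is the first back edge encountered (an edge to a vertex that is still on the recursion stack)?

DFS from G (visiting neighbors in alphabetical order); mark gray on enter, black on exit:
G gray
  D gray
    I gray
      B gray
        A gray
        A black
        C gray
          C→A: A black — skip
          C→G: G is gray → back edge
First back edge: C → G.

C->G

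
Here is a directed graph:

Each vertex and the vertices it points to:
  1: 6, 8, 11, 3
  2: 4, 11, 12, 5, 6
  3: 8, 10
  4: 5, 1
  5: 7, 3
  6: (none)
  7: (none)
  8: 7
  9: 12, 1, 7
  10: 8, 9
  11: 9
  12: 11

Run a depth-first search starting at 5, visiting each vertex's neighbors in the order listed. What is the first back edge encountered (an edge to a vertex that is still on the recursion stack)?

DFS from 5 (visiting each vertex's neighbors in the order listed); mark gray on enter, black on exit:
5 gray
  7 gray
  7 black
  3 gray
    8 gray
      8→7: 7 black — skip
    8 black
    10 gray
      10→8: 8 black — skip
      9 gray
        12 gray
          11 gray
            11→9: 9 is gray → back edge
First back edge: 11 → 9.

11->9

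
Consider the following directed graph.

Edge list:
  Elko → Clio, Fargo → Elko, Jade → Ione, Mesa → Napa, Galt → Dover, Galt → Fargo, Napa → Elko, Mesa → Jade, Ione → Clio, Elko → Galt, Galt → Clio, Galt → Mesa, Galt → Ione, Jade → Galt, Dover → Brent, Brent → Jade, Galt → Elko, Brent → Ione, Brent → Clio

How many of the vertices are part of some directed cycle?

8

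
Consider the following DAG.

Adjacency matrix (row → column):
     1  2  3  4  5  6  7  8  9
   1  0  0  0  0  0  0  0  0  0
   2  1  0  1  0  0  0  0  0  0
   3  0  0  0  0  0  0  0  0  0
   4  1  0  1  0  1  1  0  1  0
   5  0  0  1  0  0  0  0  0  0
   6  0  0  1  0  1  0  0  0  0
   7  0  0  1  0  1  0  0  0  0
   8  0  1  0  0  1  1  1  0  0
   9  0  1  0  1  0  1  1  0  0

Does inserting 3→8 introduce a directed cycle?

Yes

Adding 3→8 creates a cycle iff 8 can already reach 3.
Path from 8: 8 → 2 → 3.
So 8 → … → 3 → 8 is a cycle.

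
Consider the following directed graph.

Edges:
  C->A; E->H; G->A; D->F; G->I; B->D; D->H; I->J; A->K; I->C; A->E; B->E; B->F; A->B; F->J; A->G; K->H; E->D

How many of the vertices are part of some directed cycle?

A vertex is on a directed cycle iff it belongs to a strongly connected component of size ≥ 2 (or has a self-loop).
The vertices on cycles are {A, C, G, I} — 4 in total.

4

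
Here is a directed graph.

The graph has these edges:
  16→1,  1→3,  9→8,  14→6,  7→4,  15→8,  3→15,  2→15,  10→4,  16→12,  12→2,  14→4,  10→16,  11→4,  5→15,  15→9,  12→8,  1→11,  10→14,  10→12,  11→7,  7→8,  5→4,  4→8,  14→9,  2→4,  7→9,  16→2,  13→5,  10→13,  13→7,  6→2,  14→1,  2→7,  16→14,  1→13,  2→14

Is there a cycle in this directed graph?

Yes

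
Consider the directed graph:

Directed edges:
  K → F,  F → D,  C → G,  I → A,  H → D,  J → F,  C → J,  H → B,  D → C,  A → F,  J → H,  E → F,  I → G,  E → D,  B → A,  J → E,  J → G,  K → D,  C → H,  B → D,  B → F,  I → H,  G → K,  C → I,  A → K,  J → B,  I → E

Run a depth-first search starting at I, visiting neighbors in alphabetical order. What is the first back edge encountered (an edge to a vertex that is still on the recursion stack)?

DFS from I (visiting neighbors in alphabetical order); mark gray on enter, black on exit:
I gray
  A gray
    F gray
      D gray
        C gray
          G gray
            K gray
              K→D: D is gray → back edge
First back edge: K → D.

K->D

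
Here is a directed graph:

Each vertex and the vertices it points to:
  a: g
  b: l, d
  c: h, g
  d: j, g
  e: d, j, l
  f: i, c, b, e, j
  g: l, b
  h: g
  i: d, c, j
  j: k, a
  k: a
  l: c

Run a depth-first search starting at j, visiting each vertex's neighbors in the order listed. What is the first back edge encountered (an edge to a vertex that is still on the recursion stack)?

h->g

DFS from j (visiting each vertex's neighbors in the order listed); mark gray on enter, black on exit:
j gray
  k gray
    a gray
      g gray
        l gray
          c gray
            h gray
              h→g: g is gray → back edge
First back edge: h → g.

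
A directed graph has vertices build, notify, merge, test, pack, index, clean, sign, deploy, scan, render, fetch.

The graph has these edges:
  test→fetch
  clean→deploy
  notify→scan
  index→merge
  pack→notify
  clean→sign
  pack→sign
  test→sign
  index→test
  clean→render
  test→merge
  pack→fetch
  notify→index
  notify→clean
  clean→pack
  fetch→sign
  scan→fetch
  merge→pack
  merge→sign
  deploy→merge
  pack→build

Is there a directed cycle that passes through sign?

sign lies on a cycle iff there is a path from sign back to itself.
Exploring from sign, it never reaches itself; equivalently, its strongly connected component is a singleton.

No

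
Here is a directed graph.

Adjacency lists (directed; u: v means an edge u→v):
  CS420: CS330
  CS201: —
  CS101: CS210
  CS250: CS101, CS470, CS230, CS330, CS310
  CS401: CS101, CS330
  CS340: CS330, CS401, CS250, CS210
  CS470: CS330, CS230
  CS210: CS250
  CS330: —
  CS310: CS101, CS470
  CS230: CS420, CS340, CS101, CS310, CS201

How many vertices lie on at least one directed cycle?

8

A vertex is on a directed cycle iff it belongs to a strongly connected component of size ≥ 2 (or has a self-loop).
The vertices on cycles are {CS101, CS210, CS230, CS250, CS310, CS340, CS401, CS470} — 8 in total.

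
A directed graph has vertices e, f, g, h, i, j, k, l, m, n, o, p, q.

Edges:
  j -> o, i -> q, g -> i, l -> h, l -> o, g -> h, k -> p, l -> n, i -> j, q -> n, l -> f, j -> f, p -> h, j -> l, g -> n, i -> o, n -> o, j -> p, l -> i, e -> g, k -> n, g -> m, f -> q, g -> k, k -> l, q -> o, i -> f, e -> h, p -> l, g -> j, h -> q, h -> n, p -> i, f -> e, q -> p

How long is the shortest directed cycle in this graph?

3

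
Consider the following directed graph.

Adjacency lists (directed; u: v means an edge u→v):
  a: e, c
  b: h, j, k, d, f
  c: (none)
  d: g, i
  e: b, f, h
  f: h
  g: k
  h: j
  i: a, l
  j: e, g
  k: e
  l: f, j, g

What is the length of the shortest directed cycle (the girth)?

For each vertex v, BFS finds the shortest path from v back to v.
The shortest such closed walk is b → k → e → b, length 3.

3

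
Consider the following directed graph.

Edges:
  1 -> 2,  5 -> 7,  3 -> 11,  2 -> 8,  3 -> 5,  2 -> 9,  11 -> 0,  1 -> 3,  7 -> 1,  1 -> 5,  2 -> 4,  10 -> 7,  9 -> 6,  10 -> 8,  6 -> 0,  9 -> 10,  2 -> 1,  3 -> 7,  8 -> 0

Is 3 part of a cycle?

3 is on a cycle iff 3 can reach itself via ≥1 edge.
3 → 7 → 1 → 3 — yes.

Yes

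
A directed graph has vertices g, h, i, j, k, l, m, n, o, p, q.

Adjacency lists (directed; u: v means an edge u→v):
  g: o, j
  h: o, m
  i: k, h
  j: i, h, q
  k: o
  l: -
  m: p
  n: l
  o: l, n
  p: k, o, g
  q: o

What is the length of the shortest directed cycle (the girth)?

5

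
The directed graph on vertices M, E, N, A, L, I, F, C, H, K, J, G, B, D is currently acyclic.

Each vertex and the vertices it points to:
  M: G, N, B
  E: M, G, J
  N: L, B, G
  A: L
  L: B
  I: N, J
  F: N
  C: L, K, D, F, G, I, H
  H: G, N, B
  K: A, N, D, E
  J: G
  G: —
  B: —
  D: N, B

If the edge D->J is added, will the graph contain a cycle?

No

Adding D→J creates a cycle iff J can already reach D.
Explore from J: no path reaches D. The graph stays acyclic.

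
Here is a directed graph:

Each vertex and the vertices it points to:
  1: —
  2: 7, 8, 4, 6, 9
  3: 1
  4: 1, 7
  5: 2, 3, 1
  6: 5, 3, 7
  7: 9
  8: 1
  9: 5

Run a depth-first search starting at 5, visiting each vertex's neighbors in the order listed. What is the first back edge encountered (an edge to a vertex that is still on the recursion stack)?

9->5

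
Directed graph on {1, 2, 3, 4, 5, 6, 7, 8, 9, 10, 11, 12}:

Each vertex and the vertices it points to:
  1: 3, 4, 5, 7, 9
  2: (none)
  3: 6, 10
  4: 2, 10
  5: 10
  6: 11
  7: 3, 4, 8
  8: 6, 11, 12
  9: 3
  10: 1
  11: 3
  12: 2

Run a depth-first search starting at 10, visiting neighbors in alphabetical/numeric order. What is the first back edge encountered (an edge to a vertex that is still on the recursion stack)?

DFS from 10 (visiting neighbors in alphabetical/numeric order); mark gray on enter, black on exit:
10 gray
  1 gray
    3 gray
      6 gray
        11 gray
          11→3: 3 is gray → back edge
First back edge: 11 → 3.

11→3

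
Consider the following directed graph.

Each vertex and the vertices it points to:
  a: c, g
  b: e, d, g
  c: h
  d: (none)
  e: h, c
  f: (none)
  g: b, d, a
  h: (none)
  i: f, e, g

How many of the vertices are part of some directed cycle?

A vertex is on a directed cycle iff it belongs to a strongly connected component of size ≥ 2 (or has a self-loop).
The vertices on cycles are {a, b, g} — 3 in total.

3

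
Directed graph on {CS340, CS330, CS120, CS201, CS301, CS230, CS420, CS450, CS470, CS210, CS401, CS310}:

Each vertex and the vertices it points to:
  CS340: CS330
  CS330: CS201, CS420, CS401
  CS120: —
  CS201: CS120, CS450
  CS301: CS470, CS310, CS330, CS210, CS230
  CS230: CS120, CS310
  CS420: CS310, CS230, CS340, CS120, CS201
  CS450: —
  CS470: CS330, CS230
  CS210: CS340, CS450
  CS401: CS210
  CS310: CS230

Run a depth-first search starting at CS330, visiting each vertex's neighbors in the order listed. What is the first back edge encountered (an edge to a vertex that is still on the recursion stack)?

CS230→CS310

DFS from CS330 (visiting each vertex's neighbors in the order listed); mark gray on enter, black on exit:
CS330 gray
  CS201 gray
    CS120 gray
    CS120 black
    CS450 gray
    CS450 black
  CS201 black
  CS420 gray
    CS310 gray
      CS230 gray
        CS230→CS120: CS120 black — skip
        CS230→CS310: CS310 is gray → back edge
First back edge: CS230 → CS310.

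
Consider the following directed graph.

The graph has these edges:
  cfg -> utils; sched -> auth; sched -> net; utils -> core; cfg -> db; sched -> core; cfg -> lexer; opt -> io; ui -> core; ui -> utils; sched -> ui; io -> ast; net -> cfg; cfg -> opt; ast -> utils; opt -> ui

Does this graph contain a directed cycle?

No

DFS with white/gray/black marking, starting from cfg:
cfg gray
  opt gray
    ui gray
      utils gray
        core gray
        core black
      utils black
      ui→core: core black — skip
    ui black
    io gray
      ast gray
        ast→utils: utils black — skip
      ast black
    io black
  opt black
  cfg→utils: utils black — skip
  db gray
  db black
  lexer gray
  lexer black
cfg black
auth gray
auth black
net gray
  net→cfg: cfg black — skip
net black
sched gray
  sched→auth: auth black — skip
  sched→ui: ui black — skip
  sched→net: net black — skip
  sched→core: core black — skip
sched black
Every edge goes to a white or black vertex — no back edge, so the graph is acyclic.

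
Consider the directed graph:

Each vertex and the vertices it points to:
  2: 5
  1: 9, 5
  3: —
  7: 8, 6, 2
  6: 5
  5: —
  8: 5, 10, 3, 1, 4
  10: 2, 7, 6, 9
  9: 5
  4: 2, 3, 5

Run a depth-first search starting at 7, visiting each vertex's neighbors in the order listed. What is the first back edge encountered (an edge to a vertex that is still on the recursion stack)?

10→7

DFS from 7 (visiting each vertex's neighbors in the order listed); mark gray on enter, black on exit:
7 gray
  8 gray
    5 gray
    5 black
    10 gray
      2 gray
        2→5: 5 black — skip
      2 black
      10→7: 7 is gray → back edge
First back edge: 10 → 7.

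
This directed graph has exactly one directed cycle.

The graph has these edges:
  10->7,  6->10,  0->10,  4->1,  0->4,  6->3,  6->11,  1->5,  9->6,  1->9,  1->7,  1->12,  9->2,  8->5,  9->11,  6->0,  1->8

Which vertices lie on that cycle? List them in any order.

0, 1, 4, 6, 9

DFS with gray/black marking from 4:
4 gray
  1 gray
    8 gray
      5 gray
      5 black
    8 black
    9 gray
      11 gray
      11 black
      6 gray
        10 gray
          7 gray
          7 black
        10 black
        3 gray
        3 black
        6→11: 11 black — skip
        0 gray
          0→4: 4 is gray → back edge
Back edge closes the cycle 4 → 1 → 9 → 6 → 0 → 4; its vertices are {0, 1, 4, 6, 9}.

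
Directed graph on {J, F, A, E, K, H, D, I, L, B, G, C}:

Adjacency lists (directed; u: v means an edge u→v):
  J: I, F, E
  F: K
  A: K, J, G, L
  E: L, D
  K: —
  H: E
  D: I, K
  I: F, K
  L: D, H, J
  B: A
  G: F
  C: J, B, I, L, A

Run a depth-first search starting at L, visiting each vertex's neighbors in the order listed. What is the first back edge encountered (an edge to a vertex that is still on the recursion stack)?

E->L

DFS from L (visiting each vertex's neighbors in the order listed); mark gray on enter, black on exit:
L gray
  D gray
    I gray
      F gray
        K gray
        K black
      F black
      I→K: K black — skip
    I black
    D→K: K black — skip
  D black
  H gray
    E gray
      E→L: L is gray → back edge
First back edge: E → L.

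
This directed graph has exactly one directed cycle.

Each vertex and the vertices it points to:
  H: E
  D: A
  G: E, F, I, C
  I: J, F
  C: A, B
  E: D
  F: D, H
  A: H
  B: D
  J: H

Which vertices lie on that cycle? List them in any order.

A, D, E, H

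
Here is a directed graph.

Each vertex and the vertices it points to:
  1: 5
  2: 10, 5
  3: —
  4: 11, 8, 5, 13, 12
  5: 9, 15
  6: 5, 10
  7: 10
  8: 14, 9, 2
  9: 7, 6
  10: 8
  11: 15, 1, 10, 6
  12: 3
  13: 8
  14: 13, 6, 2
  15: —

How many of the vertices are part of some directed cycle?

A vertex is on a directed cycle iff it belongs to a strongly connected component of size ≥ 2 (or has a self-loop).
The vertices on cycles are {2, 5, 6, 7, 8, 9, 10, 13, 14} — 9 in total.

9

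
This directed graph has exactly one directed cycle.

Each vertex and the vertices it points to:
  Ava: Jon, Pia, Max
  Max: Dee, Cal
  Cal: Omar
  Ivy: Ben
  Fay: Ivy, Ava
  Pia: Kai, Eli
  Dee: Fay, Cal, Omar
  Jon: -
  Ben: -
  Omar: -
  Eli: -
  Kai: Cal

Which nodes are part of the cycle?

Ava, Dee, Fay, Max

DFS with gray/black marking from Fay:
Fay gray
  Ivy gray
    Ben gray
    Ben black
  Ivy black
  Ava gray
    Jon gray
    Jon black
    Pia gray
      Kai gray
        Cal gray
          Omar gray
          Omar black
        Cal black
      Kai black
      Eli gray
      Eli black
    Pia black
    Max gray
      Dee gray
        Dee→Fay: Fay is gray → back edge
Back edge closes the cycle Fay → Ava → Max → Dee → Fay; its vertices are {Ava, Dee, Fay, Max}.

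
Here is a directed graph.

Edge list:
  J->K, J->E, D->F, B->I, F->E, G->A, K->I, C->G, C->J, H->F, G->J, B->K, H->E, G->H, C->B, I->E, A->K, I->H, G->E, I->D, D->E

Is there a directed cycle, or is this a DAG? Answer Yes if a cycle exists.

No

DFS with white/gray/black marking, starting from C:
C gray
  J gray
    E gray
    E black
    K gray
      I gray
        I→E: E black — skip
        D gray
          D→E: E black — skip
          F gray
            F→E: E black — skip
          F black
        D black
        H gray
          H→E: E black — skip
          H→F: F black — skip
        H black
      I black
    K black
  J black
  G gray
    A gray
      A→K: K black — skip
    A black
    G→J: J black — skip
    G→E: E black — skip
    G→H: H black — skip
  G black
  B gray
    B→K: K black — skip
    B→I: I black — skip
  B black
C black
Every edge goes to a white or black vertex — no back edge, so the graph is acyclic.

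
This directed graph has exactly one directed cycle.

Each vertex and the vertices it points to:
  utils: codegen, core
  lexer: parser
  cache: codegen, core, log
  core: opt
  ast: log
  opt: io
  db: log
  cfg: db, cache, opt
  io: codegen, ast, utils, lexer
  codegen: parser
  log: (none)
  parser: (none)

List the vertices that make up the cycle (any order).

io, opt, core, utils

DFS with gray/black marking from opt:
opt gray
  io gray
    codegen gray
      parser gray
      parser black
    codegen black
    ast gray
      log gray
      log black
    ast black
    utils gray
      utils→codegen: codegen black — skip
      core gray
        core→opt: opt is gray → back edge
Back edge closes the cycle opt → io → utils → core → opt; its vertices are {io, opt, core, utils}.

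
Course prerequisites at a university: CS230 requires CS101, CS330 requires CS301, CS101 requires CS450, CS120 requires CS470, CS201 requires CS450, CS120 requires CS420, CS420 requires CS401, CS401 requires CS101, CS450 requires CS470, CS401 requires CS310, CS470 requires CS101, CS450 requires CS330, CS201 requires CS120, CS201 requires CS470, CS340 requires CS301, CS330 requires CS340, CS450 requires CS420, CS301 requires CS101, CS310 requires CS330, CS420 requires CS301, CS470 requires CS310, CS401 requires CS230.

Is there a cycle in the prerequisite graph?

Yes

DFS with white/gray/black marking, starting from CS340:
CS340 gray
  CS301 gray
    CS101 gray
      CS450 gray
        CS470 gray
          CS310 gray
            CS330 gray
              CS330→CS301: CS301 is gray → back edge
Back edge found, so a cycle exists: CS301 → CS101 → CS450 → CS470 → CS310 → CS330 → CS301.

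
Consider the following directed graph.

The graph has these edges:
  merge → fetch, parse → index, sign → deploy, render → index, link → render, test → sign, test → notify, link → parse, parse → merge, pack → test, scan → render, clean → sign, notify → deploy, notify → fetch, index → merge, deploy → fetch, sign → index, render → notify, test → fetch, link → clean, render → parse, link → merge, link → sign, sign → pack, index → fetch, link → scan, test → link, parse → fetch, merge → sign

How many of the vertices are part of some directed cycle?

A vertex is on a directed cycle iff it belongs to a strongly connected component of size ≥ 2 (or has a self-loop).
The vertices on cycles are {link, pack, scan, sign, test, clean, index, merge, parse, render} — 10 in total.

10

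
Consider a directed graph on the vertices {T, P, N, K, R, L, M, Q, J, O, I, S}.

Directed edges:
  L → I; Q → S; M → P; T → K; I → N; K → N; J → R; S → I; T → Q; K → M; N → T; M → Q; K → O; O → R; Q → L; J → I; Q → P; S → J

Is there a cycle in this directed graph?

DFS with white/gray/black marking, starting from S:
S gray
  J gray
    I gray
      N gray
        T gray
          Q gray
            L gray
              L→I: I is gray → back edge
Back edge found, so a cycle exists: I → N → T → Q → L → I.

Yes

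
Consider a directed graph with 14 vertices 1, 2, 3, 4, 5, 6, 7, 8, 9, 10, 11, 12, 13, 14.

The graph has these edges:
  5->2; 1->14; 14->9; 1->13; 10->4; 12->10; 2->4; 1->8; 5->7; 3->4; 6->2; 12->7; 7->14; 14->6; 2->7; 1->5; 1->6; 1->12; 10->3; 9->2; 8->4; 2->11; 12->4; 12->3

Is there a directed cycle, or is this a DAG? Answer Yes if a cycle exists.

Yes

DFS with white/gray/black marking, starting from 9:
9 gray
  2 gray
    7 gray
      14 gray
        14→9: 9 is gray → back edge
Back edge found, so a cycle exists: 9 → 2 → 7 → 14 → 9.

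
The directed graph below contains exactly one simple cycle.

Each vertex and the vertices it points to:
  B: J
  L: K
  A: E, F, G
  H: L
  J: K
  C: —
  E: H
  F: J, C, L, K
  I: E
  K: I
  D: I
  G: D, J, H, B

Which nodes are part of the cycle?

E, H, I, K, L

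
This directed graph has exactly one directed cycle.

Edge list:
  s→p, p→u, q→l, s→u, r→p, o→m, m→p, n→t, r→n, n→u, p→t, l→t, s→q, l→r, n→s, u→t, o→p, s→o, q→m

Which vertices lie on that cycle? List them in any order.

l, n, q, r, s

DFS with gray/black marking from s:
s gray
  u gray
    t gray
    t black
  u black
  p gray
    p→t: t black — skip
    p→u: u black — skip
  p black
  o gray
    o→p: p black — skip
    m gray
      m→p: p black — skip
    m black
  o black
  q gray
    q→m: m black — skip
    l gray
      l→t: t black — skip
      r gray
        r→p: p black — skip
        n gray
          n→t: t black — skip
          n→s: s is gray → back edge
Back edge closes the cycle s → q → l → r → n → s; its vertices are {l, n, q, r, s}.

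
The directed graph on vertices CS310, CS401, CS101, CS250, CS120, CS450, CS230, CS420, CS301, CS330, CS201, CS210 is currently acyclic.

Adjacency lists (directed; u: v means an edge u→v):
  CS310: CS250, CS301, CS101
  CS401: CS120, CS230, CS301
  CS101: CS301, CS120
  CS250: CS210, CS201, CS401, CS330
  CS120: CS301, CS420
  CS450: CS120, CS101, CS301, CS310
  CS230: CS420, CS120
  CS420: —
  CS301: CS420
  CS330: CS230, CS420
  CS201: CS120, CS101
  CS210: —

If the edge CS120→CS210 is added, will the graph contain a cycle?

No

Adding CS120→CS210 creates a cycle iff CS210 can already reach CS120.
Explore from CS210: no path reaches CS120. The graph stays acyclic.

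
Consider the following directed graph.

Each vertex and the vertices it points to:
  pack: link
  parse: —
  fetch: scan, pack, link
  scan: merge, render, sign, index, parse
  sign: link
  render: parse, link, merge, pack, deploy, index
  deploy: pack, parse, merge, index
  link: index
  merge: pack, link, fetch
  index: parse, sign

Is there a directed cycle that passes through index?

Yes

index is on a cycle iff index can reach itself via ≥1 edge.
index → sign → link → index — yes.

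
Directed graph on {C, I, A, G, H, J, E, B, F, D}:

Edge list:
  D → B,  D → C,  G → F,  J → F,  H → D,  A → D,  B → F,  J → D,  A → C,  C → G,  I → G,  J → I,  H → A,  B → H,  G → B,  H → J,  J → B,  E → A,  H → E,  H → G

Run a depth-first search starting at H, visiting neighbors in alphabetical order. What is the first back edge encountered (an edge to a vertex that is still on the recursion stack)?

DFS from H (visiting neighbors in alphabetical order); mark gray on enter, black on exit:
H gray
  A gray
    C gray
      G gray
        B gray
          F gray
          F black
          B→H: H is gray → back edge
First back edge: B → H.

B→H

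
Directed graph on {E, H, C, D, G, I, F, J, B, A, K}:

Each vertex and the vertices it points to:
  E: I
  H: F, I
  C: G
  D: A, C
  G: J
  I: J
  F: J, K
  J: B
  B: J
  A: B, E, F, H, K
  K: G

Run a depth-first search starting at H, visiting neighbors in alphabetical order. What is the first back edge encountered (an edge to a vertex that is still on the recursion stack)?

DFS from H (visiting neighbors in alphabetical order); mark gray on enter, black on exit:
H gray
  F gray
    J gray
      B gray
        B→J: J is gray → back edge
First back edge: B → J.

B->J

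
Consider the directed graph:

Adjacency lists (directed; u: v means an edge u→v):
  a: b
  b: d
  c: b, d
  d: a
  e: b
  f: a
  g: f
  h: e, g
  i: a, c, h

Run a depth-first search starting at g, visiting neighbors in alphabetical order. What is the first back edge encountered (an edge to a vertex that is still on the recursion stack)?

d->a

DFS from g (visiting neighbors in alphabetical order); mark gray on enter, black on exit:
g gray
  f gray
    a gray
      b gray
        d gray
          d→a: a is gray → back edge
First back edge: d → a.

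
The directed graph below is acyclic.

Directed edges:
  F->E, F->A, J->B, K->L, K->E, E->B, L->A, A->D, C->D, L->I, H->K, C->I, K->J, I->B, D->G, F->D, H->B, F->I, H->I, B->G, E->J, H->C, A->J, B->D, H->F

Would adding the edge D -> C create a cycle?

Adding D→C creates a cycle iff C can already reach D.
Path from C: C → D.
So C → … → D → C is a cycle.

Yes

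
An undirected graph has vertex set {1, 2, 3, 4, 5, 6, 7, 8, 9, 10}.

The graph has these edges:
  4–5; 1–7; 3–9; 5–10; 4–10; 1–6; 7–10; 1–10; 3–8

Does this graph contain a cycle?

Yes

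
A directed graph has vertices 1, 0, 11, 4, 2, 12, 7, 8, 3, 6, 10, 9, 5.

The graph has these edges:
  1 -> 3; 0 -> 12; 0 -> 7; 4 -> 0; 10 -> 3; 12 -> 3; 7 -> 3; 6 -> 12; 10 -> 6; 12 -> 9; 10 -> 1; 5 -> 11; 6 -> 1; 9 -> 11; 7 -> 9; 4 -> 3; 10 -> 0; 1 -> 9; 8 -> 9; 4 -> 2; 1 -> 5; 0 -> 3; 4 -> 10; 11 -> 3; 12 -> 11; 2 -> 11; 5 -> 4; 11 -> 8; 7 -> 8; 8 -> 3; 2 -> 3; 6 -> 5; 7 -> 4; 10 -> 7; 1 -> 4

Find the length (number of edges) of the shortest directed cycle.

For each vertex v, BFS finds the shortest path from v back to v.
The shortest such closed walk is 4 → 10 → 7 → 4, length 3.

3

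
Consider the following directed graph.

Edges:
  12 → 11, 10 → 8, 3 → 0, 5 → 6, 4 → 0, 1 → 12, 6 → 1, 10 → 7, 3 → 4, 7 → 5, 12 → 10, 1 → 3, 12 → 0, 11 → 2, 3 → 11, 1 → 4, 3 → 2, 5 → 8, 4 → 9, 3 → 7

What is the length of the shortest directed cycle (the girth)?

For each vertex v, BFS finds the shortest path from v back to v.
The shortest such closed walk is 6 → 1 → 3 → 7 → 5 → 6, length 5.

5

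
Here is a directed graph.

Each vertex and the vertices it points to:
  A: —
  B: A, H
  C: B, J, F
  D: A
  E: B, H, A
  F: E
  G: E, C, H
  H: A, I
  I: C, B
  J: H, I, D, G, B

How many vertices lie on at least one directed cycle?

A vertex is on a directed cycle iff it belongs to a strongly connected component of size ≥ 2 (or has a self-loop).
The vertices on cycles are {B, C, E, F, G, H, I, J} — 8 in total.

8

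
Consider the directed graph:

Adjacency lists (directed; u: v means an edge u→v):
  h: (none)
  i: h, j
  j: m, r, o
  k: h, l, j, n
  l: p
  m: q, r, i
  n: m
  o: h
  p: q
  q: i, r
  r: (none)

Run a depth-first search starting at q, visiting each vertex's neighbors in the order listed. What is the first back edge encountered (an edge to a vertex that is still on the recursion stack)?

m→q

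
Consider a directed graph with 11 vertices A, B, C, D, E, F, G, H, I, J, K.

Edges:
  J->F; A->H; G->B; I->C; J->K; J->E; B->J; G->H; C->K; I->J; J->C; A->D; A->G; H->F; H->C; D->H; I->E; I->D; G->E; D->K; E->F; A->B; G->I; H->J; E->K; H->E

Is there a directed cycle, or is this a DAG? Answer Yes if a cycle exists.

No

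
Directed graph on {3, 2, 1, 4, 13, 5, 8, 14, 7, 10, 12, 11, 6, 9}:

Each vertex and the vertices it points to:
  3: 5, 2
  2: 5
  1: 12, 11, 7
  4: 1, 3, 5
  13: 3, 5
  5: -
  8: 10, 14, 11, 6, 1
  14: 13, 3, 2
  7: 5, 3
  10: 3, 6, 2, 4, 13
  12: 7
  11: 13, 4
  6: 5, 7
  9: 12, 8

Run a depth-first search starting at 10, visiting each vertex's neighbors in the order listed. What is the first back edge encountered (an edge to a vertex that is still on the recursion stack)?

DFS from 10 (visiting each vertex's neighbors in the order listed); mark gray on enter, black on exit:
10 gray
  3 gray
    5 gray
    5 black
    2 gray
      2→5: 5 black — skip
    2 black
  3 black
  6 gray
    6→5: 5 black — skip
    7 gray
      7→5: 5 black — skip
      7→3: 3 black — skip
    7 black
  6 black
  10→2: 2 black — skip
  4 gray
    1 gray
      12 gray
        12→7: 7 black — skip
      12 black
      11 gray
        13 gray
          13→3: 3 black — skip
          13→5: 5 black — skip
        13 black
        11→4: 4 is gray → back edge
First back edge: 11 → 4.

11->4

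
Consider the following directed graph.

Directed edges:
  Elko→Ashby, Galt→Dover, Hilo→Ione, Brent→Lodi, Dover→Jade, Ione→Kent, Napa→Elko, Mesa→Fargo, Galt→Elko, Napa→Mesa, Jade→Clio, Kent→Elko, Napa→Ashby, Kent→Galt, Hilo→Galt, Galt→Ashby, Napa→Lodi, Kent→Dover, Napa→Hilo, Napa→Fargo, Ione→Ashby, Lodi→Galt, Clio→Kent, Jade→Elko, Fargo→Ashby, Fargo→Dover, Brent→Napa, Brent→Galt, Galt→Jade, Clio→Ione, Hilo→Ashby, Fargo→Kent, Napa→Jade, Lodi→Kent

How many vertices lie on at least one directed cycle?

A vertex is on a directed cycle iff it belongs to a strongly connected component of size ≥ 2 (or has a self-loop).
The vertices on cycles are {Clio, Galt, Ione, Jade, Kent, Dover} — 6 in total.

6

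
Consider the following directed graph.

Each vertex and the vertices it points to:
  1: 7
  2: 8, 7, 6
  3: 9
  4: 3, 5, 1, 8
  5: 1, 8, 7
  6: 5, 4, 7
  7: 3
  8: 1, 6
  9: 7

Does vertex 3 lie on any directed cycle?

Yes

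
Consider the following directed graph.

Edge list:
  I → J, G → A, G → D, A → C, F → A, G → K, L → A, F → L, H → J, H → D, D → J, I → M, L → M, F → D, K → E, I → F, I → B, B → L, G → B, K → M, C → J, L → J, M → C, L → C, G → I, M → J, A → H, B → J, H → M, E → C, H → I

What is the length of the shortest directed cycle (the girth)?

For each vertex v, BFS finds the shortest path from v back to v.
The shortest such closed walk is I → F → A → H → I, length 4.

4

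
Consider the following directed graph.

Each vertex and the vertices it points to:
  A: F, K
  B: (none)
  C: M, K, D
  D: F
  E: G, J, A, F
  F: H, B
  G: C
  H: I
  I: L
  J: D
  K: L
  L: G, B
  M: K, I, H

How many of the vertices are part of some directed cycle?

A vertex is on a directed cycle iff it belongs to a strongly connected component of size ≥ 2 (or has a self-loop).
The vertices on cycles are {C, D, F, G, H, I, K, L, M} — 9 in total.

9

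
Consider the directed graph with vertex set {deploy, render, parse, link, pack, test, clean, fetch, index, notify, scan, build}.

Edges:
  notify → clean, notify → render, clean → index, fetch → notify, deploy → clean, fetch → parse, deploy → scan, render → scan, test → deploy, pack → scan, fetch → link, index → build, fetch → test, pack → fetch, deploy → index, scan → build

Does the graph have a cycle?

No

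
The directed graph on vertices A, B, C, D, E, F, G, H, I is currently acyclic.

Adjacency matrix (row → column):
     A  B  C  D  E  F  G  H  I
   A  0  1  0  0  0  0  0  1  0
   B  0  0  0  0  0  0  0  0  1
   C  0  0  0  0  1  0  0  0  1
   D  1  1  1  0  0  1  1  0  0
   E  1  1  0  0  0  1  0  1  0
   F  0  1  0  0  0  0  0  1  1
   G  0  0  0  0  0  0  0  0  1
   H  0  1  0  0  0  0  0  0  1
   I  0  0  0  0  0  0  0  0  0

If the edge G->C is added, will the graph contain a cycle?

Adding G→C creates a cycle iff C can already reach G.
Explore from C: no path reaches G. The graph stays acyclic.

No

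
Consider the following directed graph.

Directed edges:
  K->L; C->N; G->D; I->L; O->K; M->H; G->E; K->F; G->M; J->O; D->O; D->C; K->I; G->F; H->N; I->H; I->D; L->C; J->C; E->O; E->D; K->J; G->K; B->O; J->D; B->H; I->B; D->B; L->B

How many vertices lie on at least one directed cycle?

7

A vertex is on a directed cycle iff it belongs to a strongly connected component of size ≥ 2 (or has a self-loop).
The vertices on cycles are {B, D, I, J, K, L, O} — 7 in total.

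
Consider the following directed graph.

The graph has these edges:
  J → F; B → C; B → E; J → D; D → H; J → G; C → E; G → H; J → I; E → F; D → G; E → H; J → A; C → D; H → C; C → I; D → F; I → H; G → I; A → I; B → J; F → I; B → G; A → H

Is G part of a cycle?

G is on a cycle iff G can reach itself via ≥1 edge.
G → H → C → D → G — yes.

Yes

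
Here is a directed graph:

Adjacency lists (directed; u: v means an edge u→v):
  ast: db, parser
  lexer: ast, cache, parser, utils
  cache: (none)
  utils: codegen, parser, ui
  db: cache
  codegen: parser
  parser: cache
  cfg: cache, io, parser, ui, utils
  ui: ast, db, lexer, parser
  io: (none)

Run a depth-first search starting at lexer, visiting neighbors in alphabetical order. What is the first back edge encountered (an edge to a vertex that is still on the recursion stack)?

DFS from lexer (visiting neighbors in alphabetical order); mark gray on enter, black on exit:
lexer gray
  ast gray
    db gray
      cache gray
      cache black
    db black
    parser gray
      parser→cache: cache black — skip
    parser black
  ast black
  lexer→cache: cache black — skip
  lexer→parser: parser black — skip
  utils gray
    codegen gray
      codegen→parser: parser black — skip
    codegen black
    utils→parser: parser black — skip
    ui gray
      ui→ast: ast black — skip
      ui→db: db black — skip
      ui→lexer: lexer is gray → back edge
First back edge: ui → lexer.

ui→lexer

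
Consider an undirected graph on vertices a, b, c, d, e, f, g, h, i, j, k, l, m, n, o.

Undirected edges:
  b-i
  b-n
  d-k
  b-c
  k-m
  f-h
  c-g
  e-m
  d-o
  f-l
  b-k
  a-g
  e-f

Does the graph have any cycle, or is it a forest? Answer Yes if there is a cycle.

No

DFS, tracking each vertex's parent; an edge to a visited non-parent vertex closes a cycle.
Start from i:
visit i (parent –)
  visit b (parent i)
    visit k (parent b)
      visit m (parent k)
        m–k: parent, skip
        visit e (parent m)
          e–m: parent, skip
          visit f (parent e)
            visit l (parent f)
              l–f: parent, skip
            visit h (parent f)
              h–f: parent, skip
            f–e: parent, skip
      visit d (parent k)
        visit o (parent d)
          o–d: parent, skip
        d–k: parent, skip
      k–b: parent, skip
    b–i: parent, skip
    visit n (parent b)
      n–b: parent, skip
    visit c (parent b)
      visit g (parent c)
        visit a (parent g)
          a–g: parent, skip
        g–c: parent, skip
      c–b: parent, skip
visit j (parent –)
No non-parent visited neighbor found — the graph is a forest.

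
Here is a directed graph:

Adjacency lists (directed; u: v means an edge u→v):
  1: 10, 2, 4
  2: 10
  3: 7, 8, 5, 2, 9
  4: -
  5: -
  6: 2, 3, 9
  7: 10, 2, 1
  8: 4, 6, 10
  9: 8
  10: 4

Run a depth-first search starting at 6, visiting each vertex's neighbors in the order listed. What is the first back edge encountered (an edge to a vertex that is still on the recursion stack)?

DFS from 6 (visiting each vertex's neighbors in the order listed); mark gray on enter, black on exit:
6 gray
  2 gray
    10 gray
      4 gray
      4 black
    10 black
  2 black
  3 gray
    7 gray
      7→10: 10 black — skip
      7→2: 2 black — skip
      1 gray
        1→10: 10 black — skip
        1→2: 2 black — skip
        1→4: 4 black — skip
      1 black
    7 black
    8 gray
      8→4: 4 black — skip
      8→6: 6 is gray → back edge
First back edge: 8 → 6.

8->6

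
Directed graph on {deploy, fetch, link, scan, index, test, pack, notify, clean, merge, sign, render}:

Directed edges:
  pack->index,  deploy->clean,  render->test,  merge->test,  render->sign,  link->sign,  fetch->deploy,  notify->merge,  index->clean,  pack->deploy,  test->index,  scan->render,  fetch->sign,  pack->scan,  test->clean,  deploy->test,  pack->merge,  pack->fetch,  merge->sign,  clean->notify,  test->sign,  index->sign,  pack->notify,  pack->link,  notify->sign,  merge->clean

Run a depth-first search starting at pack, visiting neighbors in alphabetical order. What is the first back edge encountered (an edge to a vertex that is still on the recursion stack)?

DFS from pack (visiting neighbors in alphabetical order); mark gray on enter, black on exit:
pack gray
  deploy gray
    clean gray
      notify gray
        merge gray
          merge→clean: clean is gray → back edge
First back edge: merge → clean.

merge->clean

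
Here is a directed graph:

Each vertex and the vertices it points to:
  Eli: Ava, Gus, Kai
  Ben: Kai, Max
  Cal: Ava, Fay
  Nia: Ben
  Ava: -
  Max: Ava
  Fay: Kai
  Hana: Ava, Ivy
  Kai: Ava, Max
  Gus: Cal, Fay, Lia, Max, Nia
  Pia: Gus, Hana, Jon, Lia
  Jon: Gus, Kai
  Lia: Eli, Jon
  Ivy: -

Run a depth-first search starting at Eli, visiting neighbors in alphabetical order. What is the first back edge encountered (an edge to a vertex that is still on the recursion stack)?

Lia->Eli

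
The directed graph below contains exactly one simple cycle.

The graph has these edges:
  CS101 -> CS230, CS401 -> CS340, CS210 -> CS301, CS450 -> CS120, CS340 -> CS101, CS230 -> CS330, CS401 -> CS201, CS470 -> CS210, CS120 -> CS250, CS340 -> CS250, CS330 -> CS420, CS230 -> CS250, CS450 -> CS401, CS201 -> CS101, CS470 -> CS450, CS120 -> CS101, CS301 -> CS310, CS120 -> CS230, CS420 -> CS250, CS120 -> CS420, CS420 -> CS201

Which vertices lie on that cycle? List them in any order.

DFS with gray/black marking from CS101:
CS101 gray
  CS230 gray
    CS250 gray
    CS250 black
    CS330 gray
      CS420 gray
        CS201 gray
          CS201→CS101: CS101 is gray → back edge
Back edge closes the cycle CS101 → CS230 → CS330 → CS420 → CS201 → CS101; its vertices are {CS101, CS201, CS230, CS330, CS420}.

CS101, CS201, CS230, CS330, CS420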